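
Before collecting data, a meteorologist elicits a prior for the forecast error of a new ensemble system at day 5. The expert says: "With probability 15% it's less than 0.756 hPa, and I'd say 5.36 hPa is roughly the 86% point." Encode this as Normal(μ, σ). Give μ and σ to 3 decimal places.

For Normal(μ,σ), the p-quantile is μ + z_p·σ. Here z_{0.15} = -1.036, z_{0.86} = 1.08.
So 0.756 = μ − 1.036σ and 5.36 = μ + 1.08σ.
Subtracting: σ = (5.36 − 0.756)/(1.08 − (-1.036)) = 2.175.
Then μ = 0.756 − (-1.036)·2.175 = 3.010.

μ = 3.010, σ = 2.175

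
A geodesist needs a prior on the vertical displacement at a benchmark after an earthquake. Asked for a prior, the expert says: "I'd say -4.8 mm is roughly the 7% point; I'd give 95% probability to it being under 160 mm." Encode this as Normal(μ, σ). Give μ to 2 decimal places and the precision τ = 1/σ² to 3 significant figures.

μ = 73.14, τ = 0.000359

The p-quantile of Normal(μ,σ) is μ + z_p·σ, with z_{0.07} = -1.476 and z_{0.95} = 1.645.
Eliminate σ: μ = (z₂·x₁ − z₁·x₂)/(z₂ − z₁) = (1.645·-4.8 − (-1.476)·160)/3.121 = 73.14.
Then σ = (x₂ − x₁)/(z₂ − z₁) = (160 − -4.8)/3.121 = 52.81.
Precision τ = 1/σ² = 1/52.81² = 0.000359.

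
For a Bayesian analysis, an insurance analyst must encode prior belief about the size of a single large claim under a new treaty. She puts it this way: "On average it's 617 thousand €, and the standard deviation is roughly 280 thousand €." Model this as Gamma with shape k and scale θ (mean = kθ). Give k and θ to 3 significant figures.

k ≈ 4.86, θ ≈ 127

For Gamma(k, scale θ): mean = kθ, variance = kθ², so CV = 1/√k.
CV = SD/mean = 280/617 = 0.4538, hence k = 1/CV² = 4.86.
Then θ = mean/k = 617/4.86 = 127.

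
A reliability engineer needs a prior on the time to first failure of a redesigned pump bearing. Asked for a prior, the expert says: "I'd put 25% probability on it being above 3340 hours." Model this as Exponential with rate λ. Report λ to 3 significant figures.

λ ≈ 0.000415

P(T > 3340.0) = e^(−λ·3340.0) = 0.25, so λ = −ln(0.25)/3340.0 = 0.000415.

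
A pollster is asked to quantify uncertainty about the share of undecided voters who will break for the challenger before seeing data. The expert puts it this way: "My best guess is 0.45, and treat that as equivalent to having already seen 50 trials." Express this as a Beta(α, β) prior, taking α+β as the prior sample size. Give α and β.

Under the effective-sample-size interpretation, Beta(α, β) has prior mean α/(α+β) and prior sample size α+β.
So α+β = 50 and α/(α+β) = 0.45, giving α = 0.45·50 = 22.5 and β = 50 − 22.5 = 27.5.

α = 22.5, β = 27.5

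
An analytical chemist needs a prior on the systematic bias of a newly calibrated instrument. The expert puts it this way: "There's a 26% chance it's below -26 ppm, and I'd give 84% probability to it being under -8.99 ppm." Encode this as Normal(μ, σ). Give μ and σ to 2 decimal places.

The p-quantile of Normal(μ,σ) is μ + z_p·σ, with z_{0.26} = -0.6433 and z_{0.84} = 0.9945.
Eliminate σ: μ = (z₂·x₁ − z₁·x₂)/(z₂ − z₁) = (0.9945·-26 − (-0.6433)·-8.99)/1.638 = -19.32.
Then σ = (x₂ − x₁)/(z₂ − z₁) = (-8.99 − -26)/1.638 = 10.39.

μ = -19.32, σ = 10.39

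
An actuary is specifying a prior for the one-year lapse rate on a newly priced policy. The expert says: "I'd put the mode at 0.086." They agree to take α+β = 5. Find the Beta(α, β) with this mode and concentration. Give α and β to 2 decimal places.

For α,β > 1 the Beta mode is (α−1)/(α+β−2). With α+β = 5, the mode is (α−1)/3.
Set (α−1)/3 = 0.086 → α = 1 + 0.086·3 = 1.26.
β = 5 − α = 3.74.

α = 1.26, β = 3.74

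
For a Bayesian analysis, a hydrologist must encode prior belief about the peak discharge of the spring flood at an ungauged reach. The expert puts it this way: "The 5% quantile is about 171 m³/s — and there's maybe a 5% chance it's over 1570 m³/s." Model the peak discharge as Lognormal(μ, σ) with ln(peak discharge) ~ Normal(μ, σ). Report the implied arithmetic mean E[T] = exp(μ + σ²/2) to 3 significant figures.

E[T] ≈ 650 m³/s

If T ~ Lognormal(μ,σ) then ln T ~ Normal(μ,σ), so the p-quantile of ln T is μ + z_p·σ.
ln(171) = 5.142 and ln(1570) = 7.359; z_{0.05} = -1.645, z_{0.95} = 1.645.
σ = (7.359 − 5.142)/(1.645 − (-1.645)) = 0.674.
μ = 5.142 − (-1.645)·0.674 = 6.250.
E[T] = exp(μ + σ²/2) = exp(6.250 + 0.2271) = 650 m³/s.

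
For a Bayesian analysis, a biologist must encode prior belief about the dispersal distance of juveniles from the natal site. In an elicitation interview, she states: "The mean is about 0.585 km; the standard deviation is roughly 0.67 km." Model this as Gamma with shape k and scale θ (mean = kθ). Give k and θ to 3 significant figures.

For Gamma(k, scale θ): mean = kθ, variance = kθ², so CV = 1/√k.
CV = SD/mean = 0.67/0.585 = 1.145, hence k = 1/CV² = 0.762.
Then θ = mean/k = 0.585/0.762 = 0.767.

k ≈ 0.762, θ ≈ 0.767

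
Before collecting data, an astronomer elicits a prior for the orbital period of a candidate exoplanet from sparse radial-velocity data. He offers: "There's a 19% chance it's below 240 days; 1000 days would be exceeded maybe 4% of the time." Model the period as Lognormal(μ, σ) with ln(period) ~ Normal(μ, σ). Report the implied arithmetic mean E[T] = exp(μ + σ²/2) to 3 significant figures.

If T ~ Lognormal(μ,σ) then ln T ~ Normal(μ,σ), so the p-quantile of ln T is μ + z_p·σ.
ln(240) = 5.481 and ln(1000) = 6.908; z_{0.19} = -0.8779, z_{0.96} = 1.751.
σ = (6.908 − 5.481)/(1.751 − (-0.8779)) = 0.543.
μ = 5.481 − (-0.8779)·0.543 = 5.957.
E[T] = exp(μ + σ²/2) = exp(5.957 + 0.1474) = 448 days.

E[T] ≈ 448 days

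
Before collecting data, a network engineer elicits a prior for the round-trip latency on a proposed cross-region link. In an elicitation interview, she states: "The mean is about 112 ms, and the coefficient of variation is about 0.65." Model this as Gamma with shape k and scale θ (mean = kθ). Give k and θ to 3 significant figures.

For Gamma(k, scale θ): mean = kθ, variance = kθ², so CV = 1/√k.
CV = 0.65, hence k = 1/CV² = 2.37.
Then θ = mean/k = 112/2.37 = 47.3.

k ≈ 2.37, θ ≈ 47.3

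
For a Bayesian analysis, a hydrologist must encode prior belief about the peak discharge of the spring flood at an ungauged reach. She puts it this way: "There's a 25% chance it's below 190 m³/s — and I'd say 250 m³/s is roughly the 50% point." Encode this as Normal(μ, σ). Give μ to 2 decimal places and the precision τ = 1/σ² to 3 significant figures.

The p-quantile of Normal(μ,σ) is μ + z_p·σ, with z_{0.25} = -0.6745 and z_{0.5} = 0.
Eliminate σ: μ = (z₂·x₁ − z₁·x₂)/(z₂ − z₁) = (0·190 − (-0.6745)·250)/0.6745 = 250.00.
Then σ = (x₂ − x₁)/(z₂ − z₁) = (250 − 190)/0.6745 = 88.96.
Precision τ = 1/σ² = 1/88.96² = 0.000126.

μ = 250.00, τ = 0.000126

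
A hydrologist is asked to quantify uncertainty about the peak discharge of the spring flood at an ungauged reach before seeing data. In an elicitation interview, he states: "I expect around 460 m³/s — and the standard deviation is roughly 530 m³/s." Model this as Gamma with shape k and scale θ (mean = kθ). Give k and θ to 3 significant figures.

For Gamma(k, scale θ): mean = kθ, variance = kθ², so CV = 1/√k.
CV = SD/mean = 530/460 = 1.152, hence k = 1/CV² = 0.753.
Then θ = mean/k = 460/0.753 = 611.

k ≈ 0.753, θ ≈ 611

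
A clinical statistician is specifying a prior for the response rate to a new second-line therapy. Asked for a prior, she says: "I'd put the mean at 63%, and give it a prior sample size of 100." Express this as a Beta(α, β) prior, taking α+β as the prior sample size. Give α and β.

Under the effective-sample-size interpretation, Beta(α, β) has prior mean α/(α+β) and prior sample size α+β.
So α+β = 100 and α/(α+β) = 0.63, giving α = 0.63·100 = 63 and β = 100 − 63 = 37.

α = 63, β = 37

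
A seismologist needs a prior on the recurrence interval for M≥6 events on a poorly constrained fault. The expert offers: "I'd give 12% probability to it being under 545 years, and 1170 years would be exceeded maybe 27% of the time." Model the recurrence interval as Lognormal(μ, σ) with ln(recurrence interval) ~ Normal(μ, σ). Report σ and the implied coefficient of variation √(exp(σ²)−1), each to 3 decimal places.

σ ≈ 0.427, CV ≈ 0.448

If T ~ Lognormal(μ,σ) then ln T ~ Normal(μ,σ), so the p-quantile of ln T is μ + z_p·σ.
ln(545) = 6.301 and ln(1170) = 7.065; z_{0.12} = -1.175, z_{0.73} = 0.6128.
σ = (7.065 − 6.301)/(0.6128 − (-1.175)) = 0.427.
μ = 6.301 − (-1.175)·0.427 = 6.803.
CV = √(exp(σ²)−1) = √(exp(0.1826)−1) = 0.448.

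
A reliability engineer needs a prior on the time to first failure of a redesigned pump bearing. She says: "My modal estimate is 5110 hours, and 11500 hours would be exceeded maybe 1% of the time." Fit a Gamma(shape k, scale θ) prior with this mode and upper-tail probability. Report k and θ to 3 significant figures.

Gamma(k,θ) with k>1 has mode (k−1)θ, so θ = 5110/(k−1).
Need P(X < 11500) = 0.99 with θ tied to k this way. Start at k = 2, θ = 5110: P(X<11500) ≈ 0.658.
Too low — raise k to concentrate. Iterating converges to k ≈ 8.29.
Then θ = 5110/(8.29−1) ≈ 701.

k ≈ 8.29, θ ≈ 701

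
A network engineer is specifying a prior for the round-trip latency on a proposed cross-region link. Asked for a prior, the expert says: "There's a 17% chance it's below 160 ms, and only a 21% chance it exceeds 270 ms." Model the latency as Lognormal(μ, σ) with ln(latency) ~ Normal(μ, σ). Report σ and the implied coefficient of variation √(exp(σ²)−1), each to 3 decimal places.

If T ~ Lognormal(μ,σ) then ln T ~ Normal(μ,σ), so the p-quantile of ln T is μ + z_p·σ.
ln(160) = 5.075 and ln(270) = 5.598; z_{0.17} = -0.9542, z_{0.79} = 0.8064.
σ = (5.598 − 5.075)/(0.8064 − (-0.9542)) = 0.297.
μ = 5.075 − (-0.9542)·0.297 = 5.359.
CV = √(exp(σ²)−1) = √(exp(0.0883)−1) = 0.304.

σ ≈ 0.297, CV ≈ 0.304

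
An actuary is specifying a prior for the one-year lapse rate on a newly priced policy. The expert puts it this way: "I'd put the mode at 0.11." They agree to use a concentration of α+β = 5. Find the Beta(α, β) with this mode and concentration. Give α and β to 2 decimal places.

α = 1.33, β = 3.67

For α,β > 1 the Beta mode is (α−1)/(α+β−2). With α+β = 5, the mode is (α−1)/3.
Set (α−1)/3 = 0.11 → α = 1 + 0.11·3 = 1.33.
β = 5 − α = 3.67.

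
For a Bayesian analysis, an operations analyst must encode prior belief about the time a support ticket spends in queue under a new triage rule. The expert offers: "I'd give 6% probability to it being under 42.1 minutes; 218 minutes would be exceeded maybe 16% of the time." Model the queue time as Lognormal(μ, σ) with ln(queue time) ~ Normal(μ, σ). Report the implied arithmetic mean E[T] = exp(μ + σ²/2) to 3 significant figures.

If T ~ Lognormal(μ,σ) then ln T ~ Normal(μ,σ), so the p-quantile of ln T is μ + z_p·σ.
ln(42.1) = 3.74 and ln(218) = 5.384; z_{0.06} = -1.555, z_{0.84} = 0.9945.
σ = (5.384 − 3.74)/(0.9945 − (-1.555)) = 0.645.
μ = 3.74 − (-1.555)·0.645 = 4.743.
E[T] = exp(μ + σ²/2) = exp(4.743 + 0.2081) = 141 minutes.

E[T] ≈ 141 minutes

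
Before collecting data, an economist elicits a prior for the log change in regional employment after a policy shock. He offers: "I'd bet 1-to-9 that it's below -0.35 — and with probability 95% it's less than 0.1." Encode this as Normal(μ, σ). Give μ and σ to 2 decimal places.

For Normal(μ,σ), the p-quantile is μ + z_p·σ. Here z_{0.1} = -1.282, z_{0.95} = 1.645.
So -0.35 = μ − 1.282σ and 0.1 = μ + 1.645σ.
Subtracting: σ = (0.1 − -0.35)/(1.645 − (-1.282)) = 0.15.
Then μ = -0.35 − (-1.282)·0.15 = -0.15.

μ = -0.15, σ = 0.15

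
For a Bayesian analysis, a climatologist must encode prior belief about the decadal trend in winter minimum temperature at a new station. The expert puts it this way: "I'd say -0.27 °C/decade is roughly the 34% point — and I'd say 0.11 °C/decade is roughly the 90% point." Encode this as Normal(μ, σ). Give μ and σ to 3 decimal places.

For Normal(μ,σ), the p-quantile is μ + z_p·σ. Here z_{0.34} = -0.4125, z_{0.9} = 1.282.
So -0.27 = μ − 0.4125σ and 0.11 = μ + 1.282σ.
Subtracting: σ = (0.11 − -0.27)/(1.282 − (-0.4125)) = 0.224.
Then μ = -0.27 − (-0.4125)·0.224 = -0.177.

μ = -0.177, σ = 0.224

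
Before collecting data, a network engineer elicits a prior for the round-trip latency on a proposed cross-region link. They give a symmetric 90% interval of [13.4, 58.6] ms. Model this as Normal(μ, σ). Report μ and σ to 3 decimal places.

μ = 36.000, σ = 13.740

A symmetric 90% interval runs μ ± z·σ with z = 1.645.
Half-width = 22.6, so σ = 22.6/1.645 = 13.740.
μ is the interval midpoint, 36.000.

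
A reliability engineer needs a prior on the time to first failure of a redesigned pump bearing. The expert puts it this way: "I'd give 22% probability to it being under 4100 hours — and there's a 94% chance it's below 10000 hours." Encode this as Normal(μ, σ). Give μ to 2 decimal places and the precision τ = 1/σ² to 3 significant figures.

μ = 6057.89, τ = 1.56e-07

For Normal(μ,σ), the p-quantile is μ + z_p·σ. Here z_{0.22} = -0.7722, z_{0.94} = 1.555.
So 4100 = μ − 0.7722σ and 10000 = μ + 1.555σ.
Subtracting: σ = (10000 − 4100)/(1.555 − (-0.7722)) = 2535.49.
Then μ = 4100 − (-0.7722)·2535.49 = 6057.89.
Precision τ = 1/σ² = 1/2535² = 1.56e-07.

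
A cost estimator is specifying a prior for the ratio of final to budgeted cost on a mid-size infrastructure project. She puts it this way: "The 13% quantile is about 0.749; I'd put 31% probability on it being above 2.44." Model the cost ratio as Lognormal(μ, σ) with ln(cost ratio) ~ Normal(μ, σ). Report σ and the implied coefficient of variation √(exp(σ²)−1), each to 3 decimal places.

σ ≈ 0.728, CV ≈ 0.836

If T ~ Lognormal(μ,σ) then ln T ~ Normal(μ,σ), so the p-quantile of ln T is μ + z_p·σ.
ln(0.749) = -0.289 and ln(2.44) = 0.892; z_{0.13} = -1.126, z_{0.69} = 0.4959.
σ = (0.892 − -0.289)/(0.4959 − (-1.126)) = 0.728.
μ = -0.289 − (-1.126)·0.728 = 0.531.
CV = √(exp(σ²)−1) = √(exp(0.5300)−1) = 0.836.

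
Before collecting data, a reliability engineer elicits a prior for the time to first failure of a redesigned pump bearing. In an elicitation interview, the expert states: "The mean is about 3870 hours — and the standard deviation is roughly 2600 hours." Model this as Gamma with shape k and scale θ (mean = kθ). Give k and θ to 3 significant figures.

For Gamma(k, scale θ): mean = kθ, variance = kθ², so CV = 1/√k.
CV = SD/mean = 2600/3870 = 0.6718, hence k = 1/CV² = 2.22.
Then θ = mean/k = 3870/2.22 = 1750.

k ≈ 2.22, θ ≈ 1750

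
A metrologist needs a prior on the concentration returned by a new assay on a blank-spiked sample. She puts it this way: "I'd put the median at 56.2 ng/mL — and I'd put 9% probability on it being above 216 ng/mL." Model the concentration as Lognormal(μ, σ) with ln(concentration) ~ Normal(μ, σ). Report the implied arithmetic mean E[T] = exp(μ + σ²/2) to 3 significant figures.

If T ~ Lognormal(μ,σ) then ln T ~ Normal(μ,σ), so the p-quantile of ln T is μ + z_p·σ.
ln(56.2) = 4.029 and ln(216) = 5.375; z_{0.5} = 0, z_{0.91} = 1.341.
σ = (5.375 − 4.029)/(1.341 − (0)) = 1.004.
μ = 4.029 − (0)·1.004 = 4.029.
E[T] = exp(μ + σ²/2) = exp(4.029 + 0.5042) = 93 ng/mL.

E[T] ≈ 93 ng/mL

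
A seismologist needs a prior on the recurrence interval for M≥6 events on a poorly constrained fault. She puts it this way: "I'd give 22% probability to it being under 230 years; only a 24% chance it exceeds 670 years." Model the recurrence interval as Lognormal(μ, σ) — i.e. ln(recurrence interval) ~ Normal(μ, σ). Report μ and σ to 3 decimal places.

μ ≈ 5.997, σ ≈ 0.723

If T ~ Lognormal(μ,σ) then ln T ~ Normal(μ,σ), so the p-quantile of ln T is μ + z_p·σ.
ln(230) = 5.438 and ln(670) = 6.507; z_{0.22} = -0.7722, z_{0.76} = 0.7063.
σ = (6.507 − 5.438)/(0.7063 − (-0.7722)) = 0.723.
μ = 5.438 − (-0.7722)·0.723 = 5.997.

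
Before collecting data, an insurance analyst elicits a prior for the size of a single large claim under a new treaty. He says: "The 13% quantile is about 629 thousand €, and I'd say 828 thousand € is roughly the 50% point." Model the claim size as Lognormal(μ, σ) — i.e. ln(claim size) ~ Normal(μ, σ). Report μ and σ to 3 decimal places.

If T ~ Lognormal(μ,σ) then ln T ~ Normal(μ,σ), so the p-quantile of ln T is μ + z_p·σ.
ln(629) = 6.444 and ln(828) = 6.719; z_{0.13} = -1.126, z_{0.5} = 0.
σ = (6.719 − 6.444)/(0 − (-1.126)) = 0.244.
μ = 6.444 − (-1.126)·0.244 = 6.719.

μ ≈ 6.719, σ ≈ 0.244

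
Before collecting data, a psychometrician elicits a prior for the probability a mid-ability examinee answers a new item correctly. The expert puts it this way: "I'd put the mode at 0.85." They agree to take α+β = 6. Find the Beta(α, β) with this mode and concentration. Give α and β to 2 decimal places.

α = 4.40, β = 1.60

For α,β > 1 the Beta mode is (α−1)/(α+β−2). With α+β = 6, the mode is (α−1)/4.
Set (α−1)/4 = 0.85 → α = 1 + 0.85·4 = 4.40.
β = 6 − α = 1.60.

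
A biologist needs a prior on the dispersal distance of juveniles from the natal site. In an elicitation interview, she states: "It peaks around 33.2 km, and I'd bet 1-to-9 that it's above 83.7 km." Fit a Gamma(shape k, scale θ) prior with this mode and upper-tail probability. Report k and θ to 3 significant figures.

k ≈ 3.25, θ ≈ 14.8

Gamma(k,θ) with k>1 has mode (k−1)θ, so θ = 33.2/(k−1).
Need P(X < 83.7) = 0.9 with θ tied to k this way. Start at k = 2, θ = 33.2: P(X<83.7) ≈ 0.717.
Too low — raise k to concentrate. Iterating converges to k ≈ 3.25.
Then θ = 33.2/(3.25−1) ≈ 14.8.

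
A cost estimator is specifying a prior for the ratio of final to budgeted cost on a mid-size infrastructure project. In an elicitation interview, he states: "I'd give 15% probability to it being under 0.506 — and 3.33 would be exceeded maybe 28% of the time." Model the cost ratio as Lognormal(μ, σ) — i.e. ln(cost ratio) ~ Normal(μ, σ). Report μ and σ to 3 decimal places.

μ ≈ 0.525, σ ≈ 1.164

If T ~ Lognormal(μ,σ) then ln T ~ Normal(μ,σ), so the p-quantile of ln T is μ + z_p·σ.
ln(0.506) = -0.6812 and ln(3.33) = 1.203; z_{0.15} = -1.036, z_{0.72} = 0.5828.
σ = (1.203 − -0.6812)/(0.5828 − (-1.036)) = 1.164.
μ = -0.6812 − (-1.036)·1.164 = 0.525.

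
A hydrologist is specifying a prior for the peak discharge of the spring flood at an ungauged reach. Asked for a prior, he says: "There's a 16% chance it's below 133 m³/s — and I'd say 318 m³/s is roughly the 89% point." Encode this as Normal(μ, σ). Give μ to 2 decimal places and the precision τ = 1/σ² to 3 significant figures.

For Normal(μ,σ), the p-quantile is μ + z_p·σ. Here z_{0.16} = -0.9945, z_{0.89} = 1.227.
So 133 = μ − 0.9945σ and 318 = μ + 1.227σ.
Subtracting: σ = (318 − 133)/(1.227 − (-0.9945)) = 83.30.
Then μ = 133 − (-0.9945)·83.30 = 215.83.
Precision τ = 1/σ² = 1/83.3² = 0.000144.

μ = 215.83, τ = 0.000144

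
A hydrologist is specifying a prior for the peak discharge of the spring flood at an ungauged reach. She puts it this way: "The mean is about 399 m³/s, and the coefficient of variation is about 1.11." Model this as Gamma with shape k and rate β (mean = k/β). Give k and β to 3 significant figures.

For Gamma(k, rate β): mean = k/β, variance = k/β², so CV = 1/√k.
CV = 1.11, hence k = 1/CV² = 0.812.
Then β = k/mean = 0.812/399 = 0.00203.

k ≈ 0.812, β ≈ 0.00203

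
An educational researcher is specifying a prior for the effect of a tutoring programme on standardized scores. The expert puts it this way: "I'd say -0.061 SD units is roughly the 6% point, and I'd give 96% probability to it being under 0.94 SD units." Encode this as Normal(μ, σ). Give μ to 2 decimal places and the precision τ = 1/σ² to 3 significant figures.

For Normal(μ,σ), the p-quantile is μ + z_p·σ. Here z_{0.06} = -1.555, z_{0.96} = 1.751.
So -0.061 = μ − 1.555σ and 0.94 = μ + 1.751σ.
Subtracting: σ = (0.94 − -0.061)/(1.751 − (-1.555)) = 0.30.
Then μ = -0.061 − (-1.555)·0.30 = 0.41.
Precision τ = 1/σ² = 1/0.3028² = 10.9.

μ = 0.41, τ = 10.9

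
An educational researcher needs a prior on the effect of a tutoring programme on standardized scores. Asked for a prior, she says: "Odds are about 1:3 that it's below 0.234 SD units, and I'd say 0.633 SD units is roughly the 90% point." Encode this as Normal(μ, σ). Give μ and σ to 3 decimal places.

The p-quantile of Normal(μ,σ) is μ + z_p·σ, with z_{0.25} = -0.6745 and z_{0.9} = 1.282.
Eliminate σ: μ = (z₂·x₁ − z₁·x₂)/(z₂ − z₁) = (1.282·0.234 − (-0.6745)·0.633)/1.956 = 0.372.
Then σ = (x₂ − x₁)/(z₂ − z₁) = (0.633 − 0.234)/1.956 = 0.204.

μ = 0.372, σ = 0.204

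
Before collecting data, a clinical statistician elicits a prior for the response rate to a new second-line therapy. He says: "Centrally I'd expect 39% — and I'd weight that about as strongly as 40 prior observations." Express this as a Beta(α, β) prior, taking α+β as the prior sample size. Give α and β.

α = 15.6, β = 24.4

Under the effective-sample-size interpretation, Beta(α, β) has prior mean α/(α+β) and prior sample size α+β.
So α+β = 40 and α/(α+β) = 0.39, giving α = 0.39·40 = 15.6 and β = 40 − 15.6 = 24.4.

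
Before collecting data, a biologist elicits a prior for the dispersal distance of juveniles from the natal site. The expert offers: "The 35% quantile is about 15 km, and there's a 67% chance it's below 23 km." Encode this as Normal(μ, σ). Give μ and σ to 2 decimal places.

μ = 18.74, σ = 9.69

For Normal(μ,σ), the p-quantile is μ + z_p·σ. Here z_{0.35} = -0.3853, z_{0.67} = 0.4399.
So 15 = μ − 0.3853σ and 23 = μ + 0.4399σ.
Subtracting: σ = (23 − 15)/(0.4399 − (-0.3853)) = 9.69.
Then μ = 15 − (-0.3853)·9.69 = 18.74.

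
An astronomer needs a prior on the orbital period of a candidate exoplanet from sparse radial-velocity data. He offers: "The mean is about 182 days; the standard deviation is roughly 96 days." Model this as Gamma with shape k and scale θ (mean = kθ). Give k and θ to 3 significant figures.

k ≈ 3.59, θ ≈ 50.6

For Gamma(k, scale θ): mean = kθ, variance = kθ², so CV = 1/√k.
CV = SD/mean = 96/182 = 0.5275, hence k = 1/CV² = 3.59.
Then θ = mean/k = 182/3.59 = 50.6.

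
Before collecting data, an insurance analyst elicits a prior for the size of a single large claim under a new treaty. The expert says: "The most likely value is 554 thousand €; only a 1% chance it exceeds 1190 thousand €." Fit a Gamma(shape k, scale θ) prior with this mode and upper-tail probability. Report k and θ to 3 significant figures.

Gamma(k,θ) with k>1 has mode (k−1)θ, so θ = 554/(k−1).
Need P(X < 1190) = 0.99 with θ tied to k this way. Start at k = 2, θ = 554: P(X<1190) ≈ 0.633.
Too low — raise k to concentrate. Iterating converges to k ≈ 9.29.
Then θ = 554/(9.29−1) ≈ 66.8.

k ≈ 9.29, θ ≈ 66.8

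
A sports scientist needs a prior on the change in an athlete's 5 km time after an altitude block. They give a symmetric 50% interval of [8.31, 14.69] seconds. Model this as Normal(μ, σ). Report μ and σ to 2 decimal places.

A symmetric 50% interval runs μ ± z·σ with z = 0.6745.
Half-width = 3.19, so σ = 3.19/0.6745 = 4.73.
μ is the interval midpoint, 11.50.

μ = 11.50, σ = 4.73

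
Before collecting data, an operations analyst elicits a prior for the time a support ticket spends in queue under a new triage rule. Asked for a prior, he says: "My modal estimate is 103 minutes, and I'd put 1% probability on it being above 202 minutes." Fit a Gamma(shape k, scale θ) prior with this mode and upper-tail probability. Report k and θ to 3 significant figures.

Gamma(k,θ) with k>1 has mode (k−1)θ, so θ = 103/(k−1).
Need P(X < 202) = 0.99 with θ tied to k this way. Start at k = 2, θ = 103: P(X<202) ≈ 0.583.
Too low — raise k to concentrate. Iterating converges to k ≈ 11.9.
Then θ = 103/(11.9−1) ≈ 9.48.

k ≈ 11.9, θ ≈ 9.48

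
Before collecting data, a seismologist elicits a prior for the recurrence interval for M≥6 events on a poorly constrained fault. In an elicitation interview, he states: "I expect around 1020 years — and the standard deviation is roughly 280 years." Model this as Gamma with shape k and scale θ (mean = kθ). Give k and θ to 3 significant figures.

For Gamma(k, scale θ): mean = kθ, variance = kθ², so CV = 1/√k.
CV = SD/mean = 280/1020 = 0.2745, hence k = 1/CV² = 13.3.
Then θ = mean/k = 1020/13.3 = 76.9.

k ≈ 13.3, θ ≈ 76.9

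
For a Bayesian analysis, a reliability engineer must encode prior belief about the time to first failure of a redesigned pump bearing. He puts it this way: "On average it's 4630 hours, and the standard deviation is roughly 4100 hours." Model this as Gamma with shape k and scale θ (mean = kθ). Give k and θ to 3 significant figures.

For Gamma(k, scale θ): mean = kθ, variance = kθ², so CV = 1/√k.
CV = SD/mean = 4100/4630 = 0.8855, hence k = 1/CV² = 1.28.
Then θ = mean/k = 4630/1.28 = 3630.

k ≈ 1.28, θ ≈ 3630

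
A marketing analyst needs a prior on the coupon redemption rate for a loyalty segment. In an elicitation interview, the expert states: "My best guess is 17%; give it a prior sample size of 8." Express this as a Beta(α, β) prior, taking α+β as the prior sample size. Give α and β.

α = 1.36, β = 6.64

Under the effective-sample-size interpretation, Beta(α, β) has prior mean α/(α+β) and prior sample size α+β.
So α+β = 8 and α/(α+β) = 0.17, giving α = 0.17·8 = 1.36 and β = 8 − 1.36 = 6.64.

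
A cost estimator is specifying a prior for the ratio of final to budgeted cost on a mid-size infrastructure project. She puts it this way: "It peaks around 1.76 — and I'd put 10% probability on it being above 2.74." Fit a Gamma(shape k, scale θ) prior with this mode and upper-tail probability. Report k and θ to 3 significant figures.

Gamma(k,θ) with k>1 has mode (k−1)θ, so θ = 1.76/(k−1).
Need P(X < 2.74) = 0.9 with θ tied to k this way. Start at k = 2, θ = 1.76: P(X<2.74) ≈ 0.461.
Too low — raise k to concentrate. Iterating converges to k ≈ 10.5.
Then θ = 1.76/(10.5−1) ≈ 0.184.

k ≈ 10.5, θ ≈ 0.184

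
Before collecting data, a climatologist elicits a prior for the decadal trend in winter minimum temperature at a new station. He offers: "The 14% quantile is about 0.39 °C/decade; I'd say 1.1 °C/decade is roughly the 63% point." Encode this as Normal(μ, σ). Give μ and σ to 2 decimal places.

μ = 0.93, σ = 0.50

For Normal(μ,σ), the p-quantile is μ + z_p·σ. Here z_{0.14} = -1.08, z_{0.63} = 0.3319.
So 0.39 = μ − 1.08σ and 1.1 = μ + 0.3319σ.
Subtracting: σ = (1.1 − 0.39)/(0.3319 − (-1.08)) = 0.50.
Then μ = 0.39 − (-1.08)·0.50 = 0.93.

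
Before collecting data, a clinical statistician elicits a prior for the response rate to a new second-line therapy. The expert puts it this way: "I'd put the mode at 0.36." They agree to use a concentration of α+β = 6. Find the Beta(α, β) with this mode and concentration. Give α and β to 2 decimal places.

For α,β > 1 the Beta mode is (α−1)/(α+β−2). With α+β = 6, the mode is (α−1)/4.
Set (α−1)/4 = 0.36 → α = 1 + 0.36·4 = 2.44.
β = 6 − α = 3.56.

α = 2.44, β = 3.56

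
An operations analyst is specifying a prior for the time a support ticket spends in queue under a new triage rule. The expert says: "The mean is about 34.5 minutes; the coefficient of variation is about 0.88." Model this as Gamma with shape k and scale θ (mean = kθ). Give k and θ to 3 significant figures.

k ≈ 1.29, θ ≈ 26.7

For Gamma(k, scale θ): mean = kθ, variance = kθ², so CV = 1/√k.
CV = 0.88, hence k = 1/CV² = 1.29.
Then θ = mean/k = 34.5/1.29 = 26.7.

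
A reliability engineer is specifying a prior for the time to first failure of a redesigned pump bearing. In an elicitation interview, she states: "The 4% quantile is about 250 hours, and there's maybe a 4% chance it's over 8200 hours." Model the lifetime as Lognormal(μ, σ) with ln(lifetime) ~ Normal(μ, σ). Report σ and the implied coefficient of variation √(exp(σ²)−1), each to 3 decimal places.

If T ~ Lognormal(μ,σ) then ln T ~ Normal(μ,σ), so the p-quantile of ln T is μ + z_p·σ.
ln(250) = 5.521 and ln(8200) = 9.012; z_{0.04} = -1.751, z_{0.96} = 1.751.
σ = (9.012 − 5.521)/(1.751 − (-1.751)) = 0.997.
μ = 5.521 − (-1.751)·0.997 = 7.267.
CV = √(exp(σ²)−1) = √(exp(0.9938)−1) = 1.304.

σ ≈ 0.997, CV ≈ 1.304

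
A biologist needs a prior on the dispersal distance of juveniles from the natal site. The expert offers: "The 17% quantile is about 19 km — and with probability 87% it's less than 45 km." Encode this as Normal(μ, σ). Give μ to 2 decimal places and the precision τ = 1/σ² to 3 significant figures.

μ = 30.92, τ = 0.0064

The p-quantile of Normal(μ,σ) is μ + z_p·σ, with z_{0.17} = -0.9542 and z_{0.87} = 1.126.
Eliminate σ: μ = (z₂·x₁ − z₁·x₂)/(z₂ − z₁) = (1.126·19 − (-0.9542)·45)/2.081 = 30.92.
Then σ = (x₂ − x₁)/(z₂ − z₁) = (45 − 19)/2.081 = 12.50.
Precision τ = 1/σ² = 1/12.5² = 0.0064.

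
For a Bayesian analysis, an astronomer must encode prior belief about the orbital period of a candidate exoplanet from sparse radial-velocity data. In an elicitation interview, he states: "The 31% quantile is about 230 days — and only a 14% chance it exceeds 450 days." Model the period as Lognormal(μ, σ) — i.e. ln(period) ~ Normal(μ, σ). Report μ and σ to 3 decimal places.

If T ~ Lognormal(μ,σ) then ln T ~ Normal(μ,σ), so the p-quantile of ln T is μ + z_p·σ.
ln(230) = 5.438 and ln(450) = 6.109; z_{0.31} = -0.4959, z_{0.86} = 1.08.
σ = (6.109 − 5.438)/(1.08 − (-0.4959)) = 0.426.
μ = 5.438 − (-0.4959)·0.426 = 5.649.

μ ≈ 5.649, σ ≈ 0.426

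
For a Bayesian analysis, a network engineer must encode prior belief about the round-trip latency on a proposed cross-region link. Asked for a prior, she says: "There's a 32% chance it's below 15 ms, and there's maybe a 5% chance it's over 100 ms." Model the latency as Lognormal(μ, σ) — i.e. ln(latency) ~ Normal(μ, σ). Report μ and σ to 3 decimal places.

μ ≈ 3.128, σ ≈ 0.898

If T ~ Lognormal(μ,σ) then ln T ~ Normal(μ,σ), so the p-quantile of ln T is μ + z_p·σ.
ln(15) = 2.708 and ln(100) = 4.605; z_{0.32} = -0.4677, z_{0.95} = 1.645.
σ = (4.605 − 2.708)/(1.645 − (-0.4677)) = 0.898.
μ = 2.708 − (-0.4677)·0.898 = 3.128.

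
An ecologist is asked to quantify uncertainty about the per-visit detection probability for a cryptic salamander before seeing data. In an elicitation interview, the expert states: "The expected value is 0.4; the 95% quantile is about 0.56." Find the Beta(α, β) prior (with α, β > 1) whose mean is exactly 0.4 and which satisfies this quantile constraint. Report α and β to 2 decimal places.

With mean 0.4 fixed, write α = 0.4s, β = 0.6s where s = α+β.
Need P(θ < 0.56) = 0.95 under Beta(0.4s, 0.6s). Normal approximation: (q−m)/√(m(1−m)/s) ≈ z_{0.95} = 1.64, so s ≈ 0.4·0.6·(1.64)²/(0.56−0.4)² = 25.4.
At s = 25.4: P(θ<0.56) ≈ 0.948. Adjusting to match 0.95 gives s ≈ 25.92.
So α = 0.4·25.92 ≈ 10.37, β = 0.6·25.92 ≈ 15.55.

α ≈ 10.37, β ≈ 15.55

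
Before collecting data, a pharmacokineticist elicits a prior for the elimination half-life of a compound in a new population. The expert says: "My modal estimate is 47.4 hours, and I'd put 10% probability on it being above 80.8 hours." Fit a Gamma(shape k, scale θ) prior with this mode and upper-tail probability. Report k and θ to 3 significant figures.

Gamma(k,θ) with k>1 has mode (k−1)θ, so θ = 47.4/(k−1).
Need P(X < 80.8) = 0.9 with θ tied to k this way. Start at k = 2, θ = 47.4: P(X<80.8) ≈ 0.508.
Too low — raise k to concentrate. Iterating converges to k ≈ 7.66.
Then θ = 47.4/(7.66−1) ≈ 7.12.

k ≈ 7.66, θ ≈ 7.12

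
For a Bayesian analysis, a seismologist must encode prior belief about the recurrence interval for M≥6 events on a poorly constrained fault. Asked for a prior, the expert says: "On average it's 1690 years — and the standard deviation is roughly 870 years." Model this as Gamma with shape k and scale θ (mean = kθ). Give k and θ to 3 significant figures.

k ≈ 3.77, θ ≈ 448

For Gamma(k, scale θ): mean = kθ, variance = kθ², so CV = 1/√k.
CV = SD/mean = 870/1690 = 0.5148, hence k = 1/CV² = 3.77.
Then θ = mean/k = 1690/3.77 = 448.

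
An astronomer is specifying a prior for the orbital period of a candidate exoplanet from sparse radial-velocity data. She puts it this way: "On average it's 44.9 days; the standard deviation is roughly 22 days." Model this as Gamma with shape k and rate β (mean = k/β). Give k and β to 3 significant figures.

k ≈ 4.17, β ≈ 0.0928

For Gamma(k, rate β): mean = k/β, variance = k/β², so CV = 1/√k.
CV = SD/mean = 22/44.9 = 0.49, hence k = 1/CV² = 4.17.
Then β = k/mean = 4.17/44.9 = 0.0928.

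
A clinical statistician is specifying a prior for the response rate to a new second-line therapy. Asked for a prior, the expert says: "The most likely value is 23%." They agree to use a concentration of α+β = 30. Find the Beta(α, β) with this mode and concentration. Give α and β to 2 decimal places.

For α,β > 1 the Beta mode is (α−1)/(α+β−2). With α+β = 30, the mode is (α−1)/28.
Set (α−1)/28 = 0.23 → α = 1 + 0.23·28 = 7.44.
β = 30 − α = 22.56.

α = 7.44, β = 22.56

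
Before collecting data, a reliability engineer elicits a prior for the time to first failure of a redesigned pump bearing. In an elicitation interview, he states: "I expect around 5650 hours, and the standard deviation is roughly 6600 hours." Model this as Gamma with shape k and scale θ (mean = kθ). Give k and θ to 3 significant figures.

For Gamma(k, scale θ): mean = kθ, variance = kθ², so CV = 1/√k.
CV = SD/mean = 6600/5650 = 1.168, hence k = 1/CV² = 0.733.
Then θ = mean/k = 5650/0.733 = 7710.

k ≈ 0.733, θ ≈ 7710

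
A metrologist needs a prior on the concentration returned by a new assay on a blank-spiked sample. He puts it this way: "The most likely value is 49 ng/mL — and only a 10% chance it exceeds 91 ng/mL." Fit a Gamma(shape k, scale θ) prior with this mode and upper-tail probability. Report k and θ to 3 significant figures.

k ≈ 5.98, θ ≈ 9.84

Gamma(k,θ) with k>1 has mode (k−1)θ, so θ = 49/(k−1).
Need P(X < 91) = 0.9 with θ tied to k this way. Start at k = 2, θ = 49: P(X<91) ≈ 0.554.
Too low — raise k to concentrate. Iterating converges to k ≈ 5.98.
Then θ = 49/(5.98−1) ≈ 9.84.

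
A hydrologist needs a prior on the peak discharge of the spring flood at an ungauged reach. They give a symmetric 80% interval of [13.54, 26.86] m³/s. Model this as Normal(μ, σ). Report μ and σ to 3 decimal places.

A symmetric 80% interval runs μ ± z·σ with z = 1.282.
Half-width = 6.66, so σ = 6.66/1.282 = 5.197.
μ is the interval midpoint, 20.200.

μ = 20.200, σ = 5.197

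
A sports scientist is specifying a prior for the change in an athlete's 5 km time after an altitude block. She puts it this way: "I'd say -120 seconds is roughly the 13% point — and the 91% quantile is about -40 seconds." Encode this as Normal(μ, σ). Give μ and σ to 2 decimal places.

μ = -83.48, σ = 32.43

The p-quantile of Normal(μ,σ) is μ + z_p·σ, with z_{0.13} = -1.126 and z_{0.91} = 1.341.
Eliminate σ: μ = (z₂·x₁ − z₁·x₂)/(z₂ − z₁) = (1.341·-120 − (-1.126)·-40)/2.467 = -83.48.
Then σ = (x₂ − x₁)/(z₂ − z₁) = (-40 − -120)/2.467 = 32.43.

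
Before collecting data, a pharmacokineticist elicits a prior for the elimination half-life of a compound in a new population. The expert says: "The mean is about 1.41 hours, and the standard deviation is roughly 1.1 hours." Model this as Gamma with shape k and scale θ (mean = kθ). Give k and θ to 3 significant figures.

k ≈ 1.64, θ ≈ 0.858

For Gamma(k, scale θ): mean = kθ, variance = kθ², so CV = 1/√k.
CV = SD/mean = 1.1/1.41 = 0.7801, hence k = 1/CV² = 1.64.
Then θ = mean/k = 1.41/1.64 = 0.858.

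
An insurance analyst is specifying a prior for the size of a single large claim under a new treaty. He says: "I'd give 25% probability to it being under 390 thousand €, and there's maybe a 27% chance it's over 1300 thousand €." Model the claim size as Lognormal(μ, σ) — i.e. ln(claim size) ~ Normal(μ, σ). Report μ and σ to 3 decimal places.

μ ≈ 6.597, σ ≈ 0.935

If T ~ Lognormal(μ,σ) then ln T ~ Normal(μ,σ), so the p-quantile of ln T is μ + z_p·σ.
ln(390) = 5.966 and ln(1300) = 7.17; z_{0.25} = -0.6745, z_{0.73} = 0.6128.
σ = (7.17 − 5.966)/(0.6128 − (-0.6745)) = 0.935.
μ = 5.966 − (-0.6745)·0.935 = 6.597.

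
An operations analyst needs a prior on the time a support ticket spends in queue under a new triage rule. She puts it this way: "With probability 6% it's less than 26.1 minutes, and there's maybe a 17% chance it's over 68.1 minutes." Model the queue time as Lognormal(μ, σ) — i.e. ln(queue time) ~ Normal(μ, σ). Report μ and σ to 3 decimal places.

If T ~ Lognormal(μ,σ) then ln T ~ Normal(μ,σ), so the p-quantile of ln T is μ + z_p·σ.
ln(26.1) = 3.262 and ln(68.1) = 4.221; z_{0.06} = -1.555, z_{0.83} = 0.9542.
σ = (4.221 − 3.262)/(0.9542 − (-1.555)) = 0.382.
μ = 3.262 − (-1.555)·0.382 = 3.856.

μ ≈ 3.856, σ ≈ 0.382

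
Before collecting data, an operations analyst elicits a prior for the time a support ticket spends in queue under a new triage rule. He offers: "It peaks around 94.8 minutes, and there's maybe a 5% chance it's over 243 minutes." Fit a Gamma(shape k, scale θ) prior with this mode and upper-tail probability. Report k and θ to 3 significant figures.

Gamma(k,θ) with k>1 has mode (k−1)θ, so θ = 94.8/(k−1).
Need P(X < 243) = 0.95 with θ tied to k this way. Start at k = 2, θ = 94.8: P(X<243) ≈ 0.725.
Too low — raise k to concentrate. Iterating converges to k ≈ 4.06.
Then θ = 94.8/(4.06−1) ≈ 31.

k ≈ 4.06, θ ≈ 31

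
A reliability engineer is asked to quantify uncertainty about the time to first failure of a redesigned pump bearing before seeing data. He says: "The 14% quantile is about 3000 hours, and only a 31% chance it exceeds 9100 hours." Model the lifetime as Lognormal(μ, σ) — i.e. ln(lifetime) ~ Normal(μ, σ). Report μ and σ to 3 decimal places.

If T ~ Lognormal(μ,σ) then ln T ~ Normal(μ,σ), so the p-quantile of ln T is μ + z_p·σ.
ln(3000) = 8.006 and ln(9100) = 9.116; z_{0.14} = -1.08, z_{0.69} = 0.4959.
σ = (9.116 − 8.006)/(0.4959 − (-1.08)) = 0.704.
μ = 8.006 − (-1.08)·0.704 = 8.767.

μ ≈ 8.767, σ ≈ 0.704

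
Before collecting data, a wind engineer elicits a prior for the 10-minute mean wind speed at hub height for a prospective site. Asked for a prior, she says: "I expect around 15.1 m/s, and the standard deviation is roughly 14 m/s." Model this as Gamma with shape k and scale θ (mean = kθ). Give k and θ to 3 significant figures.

k ≈ 1.16, θ ≈ 13

For Gamma(k, scale θ): mean = kθ, variance = kθ², so CV = 1/√k.
CV = SD/mean = 14/15.1 = 0.9272, hence k = 1/CV² = 1.16.
Then θ = mean/k = 15.1/1.16 = 13.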